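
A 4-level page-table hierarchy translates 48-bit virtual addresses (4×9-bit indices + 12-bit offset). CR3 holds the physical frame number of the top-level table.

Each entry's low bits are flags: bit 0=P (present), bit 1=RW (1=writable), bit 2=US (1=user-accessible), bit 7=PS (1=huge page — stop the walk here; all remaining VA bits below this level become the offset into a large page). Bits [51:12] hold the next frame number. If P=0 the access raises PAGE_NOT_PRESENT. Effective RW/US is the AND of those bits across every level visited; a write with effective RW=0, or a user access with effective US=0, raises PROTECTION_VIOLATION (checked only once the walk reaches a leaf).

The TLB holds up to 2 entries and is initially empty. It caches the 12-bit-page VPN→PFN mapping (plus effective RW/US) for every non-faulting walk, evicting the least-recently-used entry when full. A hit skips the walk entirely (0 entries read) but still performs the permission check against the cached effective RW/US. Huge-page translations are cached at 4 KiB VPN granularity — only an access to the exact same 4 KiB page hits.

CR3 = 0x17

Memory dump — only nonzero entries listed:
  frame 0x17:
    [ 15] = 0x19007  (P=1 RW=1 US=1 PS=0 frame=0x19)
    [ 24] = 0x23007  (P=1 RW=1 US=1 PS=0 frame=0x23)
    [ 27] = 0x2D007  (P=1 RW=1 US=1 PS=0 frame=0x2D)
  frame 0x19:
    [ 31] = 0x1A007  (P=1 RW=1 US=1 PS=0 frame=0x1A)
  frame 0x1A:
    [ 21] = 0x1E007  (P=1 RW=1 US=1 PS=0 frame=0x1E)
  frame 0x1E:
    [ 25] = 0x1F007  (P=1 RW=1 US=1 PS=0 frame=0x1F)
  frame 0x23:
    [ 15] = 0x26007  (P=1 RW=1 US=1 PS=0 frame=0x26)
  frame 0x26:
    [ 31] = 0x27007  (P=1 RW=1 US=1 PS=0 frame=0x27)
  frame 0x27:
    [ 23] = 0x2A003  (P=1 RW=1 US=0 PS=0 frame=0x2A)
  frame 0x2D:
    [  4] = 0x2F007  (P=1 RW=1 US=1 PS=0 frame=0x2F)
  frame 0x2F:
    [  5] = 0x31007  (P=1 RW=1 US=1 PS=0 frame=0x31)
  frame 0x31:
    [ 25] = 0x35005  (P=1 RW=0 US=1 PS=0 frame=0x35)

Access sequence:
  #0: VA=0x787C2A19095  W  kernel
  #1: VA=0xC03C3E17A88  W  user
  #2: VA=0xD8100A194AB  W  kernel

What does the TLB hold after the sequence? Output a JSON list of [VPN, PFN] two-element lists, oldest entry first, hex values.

Walk each access:
#0 VA=0x787C2A19095 (w,kernel):
  [0] read 0x17 idx=15: raw=0x19007 flags P=1 W=1 U=1 S=0
  [1] read 0x19 idx=31: raw=0x1A007 flags P=1 W=1 U=1 S=0
  [2] read 0x1A idx=21: raw=0x1E007 flags P=1 W=1 U=1 S=0
  [3] read 0x1E idx=25: raw=0x1F007 flags P=1 W=1 U=1 S=0
  ✓ 0x1F095  — 4 lookups
#1 VA=0xC03C3E17A88 (w,user):
  [0] read 0x17 idx=24: raw=0x23007 flags P=1 W=1 U=1 S=0
  [1] read 0x23 idx=15: raw=0x26007 flags P=1 W=1 U=1 S=0
  [2] read 0x26 idx=31: raw=0x27007 flags P=1 W=1 U=1 S=0
  [3] read 0x27 idx=23: raw=0x2A003 flags P=1 W=1 U=0 S=0
  ⇒ fault: PROTECTION_VIOLATION  — 4 lookups
#2 VA=0xD8100A194AB (w,kernel):
  [0] read 0x17 idx=27: raw=0x2D007 flags P=1 W=1 U=1 S=0
  [1] read 0x2D idx=4: raw=0x2F007 flags P=1 W=1 U=1 S=0
  [2] read 0x2F idx=5: raw=0x31007 flags P=1 W=1 U=1 S=0
  [3] read 0x31 idx=25: raw=0x35005 flags P=1 W=0 U=1 S=0
  ⇒ fault: PROTECTION_VIOLATION  — 4 lookups

TLB: [["0x787C2A19", "0x1F"]]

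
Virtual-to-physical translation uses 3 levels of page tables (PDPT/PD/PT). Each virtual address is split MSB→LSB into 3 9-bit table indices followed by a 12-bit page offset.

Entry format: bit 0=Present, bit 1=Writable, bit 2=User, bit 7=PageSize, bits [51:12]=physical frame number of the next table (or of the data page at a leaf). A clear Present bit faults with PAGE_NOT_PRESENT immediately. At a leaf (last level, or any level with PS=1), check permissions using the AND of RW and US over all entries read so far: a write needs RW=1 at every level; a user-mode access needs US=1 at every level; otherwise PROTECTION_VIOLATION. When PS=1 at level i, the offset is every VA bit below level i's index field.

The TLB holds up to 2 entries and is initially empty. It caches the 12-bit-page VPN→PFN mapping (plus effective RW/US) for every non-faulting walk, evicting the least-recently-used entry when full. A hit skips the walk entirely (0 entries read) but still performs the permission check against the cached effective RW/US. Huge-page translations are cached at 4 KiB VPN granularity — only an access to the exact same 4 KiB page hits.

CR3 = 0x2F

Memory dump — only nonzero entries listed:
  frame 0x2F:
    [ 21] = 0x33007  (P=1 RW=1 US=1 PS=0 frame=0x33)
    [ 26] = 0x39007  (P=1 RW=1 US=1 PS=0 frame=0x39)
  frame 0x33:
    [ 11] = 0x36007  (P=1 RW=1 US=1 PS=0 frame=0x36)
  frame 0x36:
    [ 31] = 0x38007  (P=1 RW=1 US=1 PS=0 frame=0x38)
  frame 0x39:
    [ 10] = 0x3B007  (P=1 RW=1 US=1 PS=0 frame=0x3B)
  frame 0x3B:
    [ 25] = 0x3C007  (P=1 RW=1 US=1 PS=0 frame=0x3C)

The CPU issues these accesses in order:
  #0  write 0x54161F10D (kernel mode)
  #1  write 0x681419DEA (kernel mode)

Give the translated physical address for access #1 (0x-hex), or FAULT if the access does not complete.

Per-access translation:
#0 VA=0x54161F10D (w,kernel):
  L0 @0x2F[21] → 0x33007  P=1,RW=1,US=1,PS=0
  L1 @0x33[11] → 0x36007  P=1,RW=1,US=1,PS=0
  L2 @0x36[31] → 0x38007  P=1,RW=1,US=1,PS=0
  ⇒ phys 0x3810D  [3 reads]
#1 VA=0x681419DEA (w,kernel):
  L0 @0x2F[26] → 0x39007  P=1,RW=1,US=1,PS=0
  L1 @0x39[10] → 0x3B007  P=1,RW=1,US=1,PS=0
  L2 @0x3B[25] → 0x3C007  P=1,RW=1,US=1,PS=0
  ⇒ phys 0x3CDEA  [3 reads]

Access #1 PA: 0x3CDEA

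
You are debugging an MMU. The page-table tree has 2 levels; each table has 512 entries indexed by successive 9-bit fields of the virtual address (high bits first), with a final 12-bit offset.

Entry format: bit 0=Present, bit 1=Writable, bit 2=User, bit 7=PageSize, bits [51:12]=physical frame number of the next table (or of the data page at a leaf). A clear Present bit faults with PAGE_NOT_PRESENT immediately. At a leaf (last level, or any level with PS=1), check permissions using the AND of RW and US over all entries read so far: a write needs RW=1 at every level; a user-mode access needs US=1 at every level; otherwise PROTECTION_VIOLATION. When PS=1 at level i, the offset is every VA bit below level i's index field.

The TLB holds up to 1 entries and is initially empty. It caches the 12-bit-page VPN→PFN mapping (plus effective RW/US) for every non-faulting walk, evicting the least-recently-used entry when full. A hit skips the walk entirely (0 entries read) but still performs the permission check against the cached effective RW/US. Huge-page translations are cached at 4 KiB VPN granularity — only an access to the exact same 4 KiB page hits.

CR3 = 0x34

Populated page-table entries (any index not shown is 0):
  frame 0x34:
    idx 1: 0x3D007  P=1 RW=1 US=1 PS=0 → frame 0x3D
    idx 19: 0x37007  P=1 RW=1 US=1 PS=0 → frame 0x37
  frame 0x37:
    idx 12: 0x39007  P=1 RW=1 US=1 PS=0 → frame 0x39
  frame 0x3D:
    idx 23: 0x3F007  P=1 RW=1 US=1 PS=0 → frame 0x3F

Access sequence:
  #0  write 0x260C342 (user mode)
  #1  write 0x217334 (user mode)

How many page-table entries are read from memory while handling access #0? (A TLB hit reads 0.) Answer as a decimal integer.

Per-access translation:
#0 VA=0x260C342 (w,user):
  L0: frame=0x34 idx=19 entry=0x37007 [P=1 RW=1 US=1 PS=0]
  L1: frame=0x37 idx=12 entry=0x39007 [P=1 RW=1 US=1 PS=0]
  ✓ 0x39342  — 2 lookups
#1 VA=0x217334 (w,user):
  L0: frame=0x34 idx=1 entry=0x3D007 [P=1 RW=1 US=1 PS=0]
  L1: frame=0x3D idx=23 entry=0x3F007 [P=1 RW=1 US=1 PS=0]
  ✓ 0x3F334  — 2 lookups

Entries read for #0: 2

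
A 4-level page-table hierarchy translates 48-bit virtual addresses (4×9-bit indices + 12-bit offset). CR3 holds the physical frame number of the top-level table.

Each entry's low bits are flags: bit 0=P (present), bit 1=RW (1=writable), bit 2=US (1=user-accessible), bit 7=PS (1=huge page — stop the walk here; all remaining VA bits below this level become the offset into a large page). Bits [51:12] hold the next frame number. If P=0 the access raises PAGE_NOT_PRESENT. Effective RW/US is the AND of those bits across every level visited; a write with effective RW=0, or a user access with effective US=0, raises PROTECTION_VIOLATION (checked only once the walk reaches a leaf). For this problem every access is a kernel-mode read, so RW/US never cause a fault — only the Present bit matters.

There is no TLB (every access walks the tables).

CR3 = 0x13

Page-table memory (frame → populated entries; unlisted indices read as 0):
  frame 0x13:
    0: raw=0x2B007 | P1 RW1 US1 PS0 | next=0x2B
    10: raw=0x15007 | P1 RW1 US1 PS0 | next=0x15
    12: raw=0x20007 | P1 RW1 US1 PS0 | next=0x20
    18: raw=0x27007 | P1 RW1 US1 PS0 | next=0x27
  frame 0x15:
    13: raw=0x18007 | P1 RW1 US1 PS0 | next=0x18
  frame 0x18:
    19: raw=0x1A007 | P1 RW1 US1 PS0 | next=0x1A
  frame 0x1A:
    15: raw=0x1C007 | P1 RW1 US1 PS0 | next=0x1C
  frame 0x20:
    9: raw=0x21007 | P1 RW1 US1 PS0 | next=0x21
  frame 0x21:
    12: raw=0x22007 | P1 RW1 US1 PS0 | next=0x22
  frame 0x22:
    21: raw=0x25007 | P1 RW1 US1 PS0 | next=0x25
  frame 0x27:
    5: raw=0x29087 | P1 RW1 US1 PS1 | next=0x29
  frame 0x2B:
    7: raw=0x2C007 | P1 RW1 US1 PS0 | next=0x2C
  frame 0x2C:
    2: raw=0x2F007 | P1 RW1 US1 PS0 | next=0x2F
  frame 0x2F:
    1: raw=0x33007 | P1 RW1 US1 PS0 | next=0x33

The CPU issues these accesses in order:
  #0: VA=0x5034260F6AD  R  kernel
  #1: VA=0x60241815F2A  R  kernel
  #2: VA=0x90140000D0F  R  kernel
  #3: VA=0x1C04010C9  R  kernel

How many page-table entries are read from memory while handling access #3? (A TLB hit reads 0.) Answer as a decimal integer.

Walk each access:
#0 VA=0x5034260F6AD (r,kernel):
  lvl0: tbl 0x13, slot 10 ⇒ 0x15007 (P1/RW1/US1/PS0)
  lvl1: tbl 0x15, slot 13 ⇒ 0x18007 (P1/RW1/US1/PS0)
  lvl2: tbl 0x18, slot 19 ⇒ 0x1A007 (P1/RW1/US1/PS0)
  lvl3: tbl 0x1A, slot 15 ⇒ 0x1C007 (P1/RW1/US1/PS0)
  → PA=0x1C6AD  (4 entries read)
#1 VA=0x60241815F2A (r,kernel):
  lvl0: tbl 0x13, slot 12 ⇒ 0x20007 (P1/RW1/US1/PS0)
  lvl1: tbl 0x20, slot 9 ⇒ 0x21007 (P1/RW1/US1/PS0)
  lvl2: tbl 0x21, slot 12 ⇒ 0x22007 (P1/RW1/US1/PS0)
  lvl3: tbl 0x22, slot 21 ⇒ 0x25007 (P1/RW1/US1/PS0)
  → PA=0x25F2A  (4 entries read)
#2 VA=0x90140000D0F (r,kernel):
  lvl0: tbl 0x13, slot 18 ⇒ 0x27007 (P1/RW1/US1/PS0)
  lvl1: tbl 0x27, slot 5 ⇒ 0x29087 (P1/RW1/US1/PS1)
  → PA=0x29D0F (huge @L1)  (2 entries read)
#3 VA=0x1C04010C9 (r,kernel):
  lvl0: tbl 0x13, slot 0 ⇒ 0x2B007 (P1/RW1/US1/PS0)
  lvl1: tbl 0x2B, slot 7 ⇒ 0x2C007 (P1/RW1/US1/PS0)
  lvl2: tbl 0x2C, slot 2 ⇒ 0x2F007 (P1/RW1/US1/PS0)
  lvl3: tbl 0x2F, slot 1 ⇒ 0x33007 (P1/RW1/US1/PS0)
  → PA=0x330C9  (4 entries read)

Entries read for #3: 4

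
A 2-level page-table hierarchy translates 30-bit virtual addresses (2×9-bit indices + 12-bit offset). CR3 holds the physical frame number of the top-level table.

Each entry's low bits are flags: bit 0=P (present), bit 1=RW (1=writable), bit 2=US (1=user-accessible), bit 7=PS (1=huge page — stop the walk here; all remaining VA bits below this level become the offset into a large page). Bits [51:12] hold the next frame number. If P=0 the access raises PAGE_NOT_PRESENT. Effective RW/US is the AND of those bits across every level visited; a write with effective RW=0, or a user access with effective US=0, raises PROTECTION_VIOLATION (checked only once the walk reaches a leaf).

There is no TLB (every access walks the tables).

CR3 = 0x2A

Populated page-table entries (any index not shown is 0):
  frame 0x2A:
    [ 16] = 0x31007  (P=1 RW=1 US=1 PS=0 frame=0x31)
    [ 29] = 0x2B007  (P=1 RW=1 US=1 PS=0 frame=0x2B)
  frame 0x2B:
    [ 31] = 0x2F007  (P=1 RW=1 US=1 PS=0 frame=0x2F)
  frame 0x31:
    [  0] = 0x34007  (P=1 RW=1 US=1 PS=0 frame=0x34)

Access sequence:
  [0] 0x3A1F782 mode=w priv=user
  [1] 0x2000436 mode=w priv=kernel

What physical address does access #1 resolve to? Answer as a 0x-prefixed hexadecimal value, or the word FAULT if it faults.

Per-access translation:
#0 VA=0x3A1F782 (w,user):
  L0: frame=0x2A idx=29 entry=0x2B007 [P=1 RW=1 US=1 PS=0]
  L1: frame=0x2B idx=31 entry=0x2F007 [P=1 RW=1 US=1 PS=0]
  → PA=0x2F782  (2 entries read)
#1 VA=0x2000436 (w,kernel):
  L0: frame=0x2A idx=16 entry=0x31007 [P=1 RW=1 US=1 PS=0]
  L1: frame=0x31 idx=0 entry=0x34007 [P=1 RW=1 US=1 PS=0]
  → PA=0x34436  (2 entries read)

Access #1 PA: 0x34436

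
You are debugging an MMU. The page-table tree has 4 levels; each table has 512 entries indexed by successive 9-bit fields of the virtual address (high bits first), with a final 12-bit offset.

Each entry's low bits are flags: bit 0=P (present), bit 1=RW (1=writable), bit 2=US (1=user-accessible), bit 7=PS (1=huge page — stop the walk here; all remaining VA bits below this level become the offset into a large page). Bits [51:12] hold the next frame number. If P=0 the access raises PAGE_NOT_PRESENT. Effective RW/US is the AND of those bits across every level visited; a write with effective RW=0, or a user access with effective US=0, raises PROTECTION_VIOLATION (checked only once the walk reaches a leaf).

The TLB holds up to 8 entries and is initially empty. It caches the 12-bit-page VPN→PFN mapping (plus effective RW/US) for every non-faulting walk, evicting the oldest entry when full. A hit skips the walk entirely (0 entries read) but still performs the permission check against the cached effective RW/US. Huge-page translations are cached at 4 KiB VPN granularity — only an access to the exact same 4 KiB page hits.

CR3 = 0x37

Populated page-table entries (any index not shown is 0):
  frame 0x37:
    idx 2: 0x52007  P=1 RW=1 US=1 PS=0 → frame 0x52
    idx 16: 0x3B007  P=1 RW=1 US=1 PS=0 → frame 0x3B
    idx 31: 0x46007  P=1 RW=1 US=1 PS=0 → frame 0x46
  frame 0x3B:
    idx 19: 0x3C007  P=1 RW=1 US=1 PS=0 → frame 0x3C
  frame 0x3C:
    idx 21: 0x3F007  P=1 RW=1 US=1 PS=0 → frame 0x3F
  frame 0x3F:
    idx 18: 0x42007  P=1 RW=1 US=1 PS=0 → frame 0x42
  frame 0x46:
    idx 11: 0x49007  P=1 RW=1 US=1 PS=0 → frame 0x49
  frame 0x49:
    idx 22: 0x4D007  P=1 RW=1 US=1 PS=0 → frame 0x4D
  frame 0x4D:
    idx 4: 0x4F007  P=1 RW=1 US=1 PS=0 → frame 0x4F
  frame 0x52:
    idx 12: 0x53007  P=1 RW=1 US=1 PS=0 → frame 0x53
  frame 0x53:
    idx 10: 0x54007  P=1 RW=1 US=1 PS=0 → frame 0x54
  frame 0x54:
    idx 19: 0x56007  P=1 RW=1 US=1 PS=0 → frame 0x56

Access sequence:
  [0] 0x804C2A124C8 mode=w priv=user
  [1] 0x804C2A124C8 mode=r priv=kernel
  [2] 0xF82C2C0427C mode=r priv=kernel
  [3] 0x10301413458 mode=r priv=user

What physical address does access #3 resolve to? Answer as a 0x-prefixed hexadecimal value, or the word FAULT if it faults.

Walk each access:
#0 VA=0x804C2A124C8 (w,user):
  L0: frame=0x37 idx=16 entry=0x3B007 [P=1 RW=1 US=1 PS=0]
  L1: frame=0x3B idx=19 entry=0x3C007 [P=1 RW=1 US=1 PS=0]
  L2: frame=0x3C idx=21 entry=0x3F007 [P=1 RW=1 US=1 PS=0]
  L3: frame=0x3F idx=18 entry=0x42007 [P=1 RW=1 US=1 PS=0]
  ⇒ phys 0x424C8  [4 reads]
#1 VA=0x804C2A124C8 (r,kernel):
  TLB hit vpn=0x804C2A12 → PA=0x424C8
#2 VA=0xF82C2C0427C (r,kernel):
  L0: frame=0x37 idx=31 entry=0x46007 [P=1 RW=1 US=1 PS=0]
  L1: frame=0x46 idx=11 entry=0x49007 [P=1 RW=1 US=1 PS=0]
  L2: frame=0x49 idx=22 entry=0x4D007 [P=1 RW=1 US=1 PS=0]
  L3: frame=0x4D idx=4 entry=0x4F007 [P=1 RW=1 US=1 PS=0]
  ⇒ phys 0x4F27C  [4 reads]
#3 VA=0x10301413458 (r,user):
  L0: frame=0x37 idx=2 entry=0x52007 [P=1 RW=1 US=1 PS=0]
  L1: frame=0x52 idx=12 entry=0x53007 [P=1 RW=1 US=1 PS=0]
  L2: frame=0x53 idx=10 entry=0x54007 [P=1 RW=1 US=1 PS=0]
  L3: frame=0x54 idx=19 entry=0x56007 [P=1 RW=1 US=1 PS=0]
  ⇒ phys 0x56458  [4 reads]

Access #3 PA: 0x56458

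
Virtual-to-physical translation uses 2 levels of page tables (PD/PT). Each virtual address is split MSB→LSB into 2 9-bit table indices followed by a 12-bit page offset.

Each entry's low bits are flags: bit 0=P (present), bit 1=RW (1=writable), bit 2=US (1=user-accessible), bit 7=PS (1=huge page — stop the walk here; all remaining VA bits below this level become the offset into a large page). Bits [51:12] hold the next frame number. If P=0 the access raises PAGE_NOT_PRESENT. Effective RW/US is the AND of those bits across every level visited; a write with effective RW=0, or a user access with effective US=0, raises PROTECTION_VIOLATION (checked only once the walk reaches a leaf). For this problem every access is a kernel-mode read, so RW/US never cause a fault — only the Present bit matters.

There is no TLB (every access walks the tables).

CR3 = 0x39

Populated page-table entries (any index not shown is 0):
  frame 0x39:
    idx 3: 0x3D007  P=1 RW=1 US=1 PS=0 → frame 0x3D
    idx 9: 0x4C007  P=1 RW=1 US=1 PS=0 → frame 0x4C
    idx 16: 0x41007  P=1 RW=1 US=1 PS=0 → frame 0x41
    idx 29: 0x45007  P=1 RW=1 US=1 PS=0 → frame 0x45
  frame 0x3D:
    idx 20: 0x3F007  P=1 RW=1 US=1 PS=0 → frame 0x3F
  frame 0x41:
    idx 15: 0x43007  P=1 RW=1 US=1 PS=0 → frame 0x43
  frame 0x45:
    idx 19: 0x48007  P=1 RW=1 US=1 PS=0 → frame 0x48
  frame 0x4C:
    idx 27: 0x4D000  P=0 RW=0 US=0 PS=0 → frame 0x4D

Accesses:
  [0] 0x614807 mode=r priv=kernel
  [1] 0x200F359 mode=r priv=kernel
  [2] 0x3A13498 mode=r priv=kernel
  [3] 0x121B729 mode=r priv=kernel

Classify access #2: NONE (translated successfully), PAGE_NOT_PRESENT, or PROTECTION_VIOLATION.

Walk each access:
#0 VA=0x614807 (r,kernel):
  L0 @0x39[3] → 0x3D007  P=1,RW=1,US=1,PS=0
  L1 @0x3D[20] → 0x3F007  P=1,RW=1,US=1,PS=0
  → PA=0x3F807  (2 entries read)
#1 VA=0x200F359 (r,kernel):
  L0 @0x39[16] → 0x41007  P=1,RW=1,US=1,PS=0
  L1 @0x41[15] → 0x43007  P=1,RW=1,US=1,PS=0
  → PA=0x43359  (2 entries read)
#2 VA=0x3A13498 (r,kernel):
  L0 @0x39[29] → 0x45007  P=1,RW=1,US=1,PS=0
  L1 @0x45[19] → 0x48007  P=1,RW=1,US=1,PS=0
  → PA=0x48498  (2 entries read)
#3 VA=0x121B729 (r,kernel):
  L0 @0x39[9] → 0x4C007  P=1,RW=1,US=1,PS=0
  L1 @0x4C[27] → 0x4D000  P=0,RW=0,US=0,PS=0
  ✗ PAGE_NOT_PRESENT  [2 reads]

Access #2 fault: NONE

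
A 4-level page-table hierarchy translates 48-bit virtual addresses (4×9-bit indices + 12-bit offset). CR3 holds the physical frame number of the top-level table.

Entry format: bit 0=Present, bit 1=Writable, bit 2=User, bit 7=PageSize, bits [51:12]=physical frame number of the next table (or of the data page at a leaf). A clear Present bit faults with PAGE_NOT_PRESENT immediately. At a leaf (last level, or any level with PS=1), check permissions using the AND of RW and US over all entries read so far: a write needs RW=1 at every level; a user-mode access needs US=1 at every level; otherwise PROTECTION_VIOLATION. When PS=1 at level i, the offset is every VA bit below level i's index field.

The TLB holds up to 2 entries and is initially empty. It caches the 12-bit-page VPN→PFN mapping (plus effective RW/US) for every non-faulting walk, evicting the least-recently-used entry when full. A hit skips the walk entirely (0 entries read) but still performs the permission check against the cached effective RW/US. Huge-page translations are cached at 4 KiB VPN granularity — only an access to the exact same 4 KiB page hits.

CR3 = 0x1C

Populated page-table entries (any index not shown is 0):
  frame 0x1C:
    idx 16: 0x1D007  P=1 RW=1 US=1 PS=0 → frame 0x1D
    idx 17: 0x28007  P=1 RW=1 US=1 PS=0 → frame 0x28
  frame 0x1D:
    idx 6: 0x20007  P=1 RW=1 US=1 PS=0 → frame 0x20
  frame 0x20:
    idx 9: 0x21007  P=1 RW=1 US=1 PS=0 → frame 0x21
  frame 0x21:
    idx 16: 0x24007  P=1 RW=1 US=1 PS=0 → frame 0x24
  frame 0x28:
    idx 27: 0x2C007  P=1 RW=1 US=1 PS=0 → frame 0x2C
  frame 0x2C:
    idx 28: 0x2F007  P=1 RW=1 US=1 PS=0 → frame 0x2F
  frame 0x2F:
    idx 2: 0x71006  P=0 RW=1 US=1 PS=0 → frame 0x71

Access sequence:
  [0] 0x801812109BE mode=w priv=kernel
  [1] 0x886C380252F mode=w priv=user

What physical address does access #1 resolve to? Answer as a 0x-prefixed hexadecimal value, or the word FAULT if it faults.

Walk each access:
#0 VA=0x801812109BE (w,kernel):
  L0 @0x1C[16] → 0x1D007  P=1,RW=1,US=1,PS=0
  L1 @0x1D[6] → 0x20007  P=1,RW=1,US=1,PS=0
  L2 @0x20[9] → 0x21007  P=1,RW=1,US=1,PS=0
  L3 @0x21[16] → 0x24007  P=1,RW=1,US=1,PS=0
  ✓ 0x249BE  — 4 lookups
#1 VA=0x886C380252F (w,user):
  L0 @0x1C[17] → 0x28007  P=1,RW=1,US=1,PS=0
  L1 @0x28[27] → 0x2C007  P=1,RW=1,US=1,PS=0
  L2 @0x2C[28] → 0x2F007  P=1,RW=1,US=1,PS=0
  L3 @0x2F[2] → 0x71006  P=0,RW=1,US=1,PS=0
  ⇒ fault: PAGE_NOT_PRESENT  — 4 lookups

Access #1 PA: FAULT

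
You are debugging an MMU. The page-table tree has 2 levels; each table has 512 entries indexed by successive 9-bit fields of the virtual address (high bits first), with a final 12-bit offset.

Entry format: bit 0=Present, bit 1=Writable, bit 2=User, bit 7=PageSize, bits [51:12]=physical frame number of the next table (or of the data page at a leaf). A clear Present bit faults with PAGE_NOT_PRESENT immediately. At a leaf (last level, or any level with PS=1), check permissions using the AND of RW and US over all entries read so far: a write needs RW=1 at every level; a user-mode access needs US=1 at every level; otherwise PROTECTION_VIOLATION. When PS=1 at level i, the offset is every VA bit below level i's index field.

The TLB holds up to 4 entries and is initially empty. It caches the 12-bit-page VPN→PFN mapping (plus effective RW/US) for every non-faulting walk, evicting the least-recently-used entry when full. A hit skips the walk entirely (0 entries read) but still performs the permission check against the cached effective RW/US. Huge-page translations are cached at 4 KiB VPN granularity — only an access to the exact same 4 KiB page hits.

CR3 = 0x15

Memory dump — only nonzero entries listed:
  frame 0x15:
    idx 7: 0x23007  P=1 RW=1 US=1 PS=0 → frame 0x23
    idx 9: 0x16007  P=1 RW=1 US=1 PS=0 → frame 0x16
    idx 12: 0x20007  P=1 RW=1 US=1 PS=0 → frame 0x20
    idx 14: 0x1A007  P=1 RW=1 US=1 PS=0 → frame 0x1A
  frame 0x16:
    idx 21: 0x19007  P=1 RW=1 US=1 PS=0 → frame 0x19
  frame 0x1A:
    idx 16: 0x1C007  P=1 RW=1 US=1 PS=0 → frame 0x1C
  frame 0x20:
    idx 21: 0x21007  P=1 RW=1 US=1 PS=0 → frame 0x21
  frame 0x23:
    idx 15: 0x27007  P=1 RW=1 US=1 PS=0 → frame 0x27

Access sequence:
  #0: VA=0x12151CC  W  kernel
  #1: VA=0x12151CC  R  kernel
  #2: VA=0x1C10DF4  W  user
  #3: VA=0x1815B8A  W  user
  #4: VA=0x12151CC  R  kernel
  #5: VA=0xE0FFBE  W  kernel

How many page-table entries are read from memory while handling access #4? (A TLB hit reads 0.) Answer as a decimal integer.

Trace:
#0 VA=0x12151CC (w,kernel):
  [0] read 0x15 idx=9: raw=0x16007 flags P=1 W=1 U=1 S=0
  [1] read 0x16 idx=21: raw=0x19007 flags P=1 W=1 U=1 S=0
  ✓ 0x191CC  — 2 lookups
#1 VA=0x12151CC (r,kernel):
  TLB hit vpn=0x1215 → PA=0x191CC
#2 VA=0x1C10DF4 (w,user):
  [0] read 0x15 idx=14: raw=0x1A007 flags P=1 W=1 U=1 S=0
  [1] read 0x1A idx=16: raw=0x1C007 flags P=1 W=1 U=1 S=0
  ✓ 0x1CDF4  — 2 lookups
#3 VA=0x1815B8A (w,user):
  [0] read 0x15 idx=12: raw=0x20007 flags P=1 W=1 U=1 S=0
  [1] read 0x20 idx=21: raw=0x21007 flags P=1 W=1 U=1 S=0
  ✓ 0x21B8A  — 2 lookups
#4 VA=0x12151CC (r,kernel):
  TLB hit vpn=0x1215 → PA=0x191CC
#5 VA=0xE0FFBE (w,kernel):
  [0] read 0x15 idx=7: raw=0x23007 flags P=1 W=1 U=1 S=0
  [1] read 0x23 idx=15: raw=0x27007 flags P=1 W=1 U=1 S=0
  ✓ 0x27FBE  — 2 lookups

Entries read for #4: 0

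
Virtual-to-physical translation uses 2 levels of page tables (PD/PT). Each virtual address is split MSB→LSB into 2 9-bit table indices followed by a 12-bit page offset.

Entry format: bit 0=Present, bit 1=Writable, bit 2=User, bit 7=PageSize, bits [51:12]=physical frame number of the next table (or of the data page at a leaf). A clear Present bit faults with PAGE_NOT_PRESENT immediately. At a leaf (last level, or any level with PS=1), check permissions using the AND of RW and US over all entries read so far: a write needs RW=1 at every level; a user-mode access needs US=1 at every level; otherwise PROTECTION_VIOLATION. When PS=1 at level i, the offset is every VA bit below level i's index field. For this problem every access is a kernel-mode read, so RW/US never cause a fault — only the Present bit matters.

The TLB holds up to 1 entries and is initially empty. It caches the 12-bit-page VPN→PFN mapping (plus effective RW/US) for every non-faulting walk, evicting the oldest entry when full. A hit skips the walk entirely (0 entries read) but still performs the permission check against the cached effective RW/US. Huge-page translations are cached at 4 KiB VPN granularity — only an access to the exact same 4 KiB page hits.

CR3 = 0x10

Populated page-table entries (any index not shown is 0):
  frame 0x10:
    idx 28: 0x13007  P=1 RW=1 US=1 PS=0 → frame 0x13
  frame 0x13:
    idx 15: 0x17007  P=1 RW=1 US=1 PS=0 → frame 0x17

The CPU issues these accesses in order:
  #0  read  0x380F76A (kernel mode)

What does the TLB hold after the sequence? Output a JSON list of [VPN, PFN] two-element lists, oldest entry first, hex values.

Per-access translation:
#0 VA=0x380F76A (r,kernel):
  L0: frame=0x10 idx=28 entry=0x13007 [P=1 RW=1 US=1 PS=0]
  L1: frame=0x13 idx=15 entry=0x17007 [P=1 RW=1 US=1 PS=0]
  → PA=0x1776A  (2 entries read)

TLB: [["0x380F", "0x17"]]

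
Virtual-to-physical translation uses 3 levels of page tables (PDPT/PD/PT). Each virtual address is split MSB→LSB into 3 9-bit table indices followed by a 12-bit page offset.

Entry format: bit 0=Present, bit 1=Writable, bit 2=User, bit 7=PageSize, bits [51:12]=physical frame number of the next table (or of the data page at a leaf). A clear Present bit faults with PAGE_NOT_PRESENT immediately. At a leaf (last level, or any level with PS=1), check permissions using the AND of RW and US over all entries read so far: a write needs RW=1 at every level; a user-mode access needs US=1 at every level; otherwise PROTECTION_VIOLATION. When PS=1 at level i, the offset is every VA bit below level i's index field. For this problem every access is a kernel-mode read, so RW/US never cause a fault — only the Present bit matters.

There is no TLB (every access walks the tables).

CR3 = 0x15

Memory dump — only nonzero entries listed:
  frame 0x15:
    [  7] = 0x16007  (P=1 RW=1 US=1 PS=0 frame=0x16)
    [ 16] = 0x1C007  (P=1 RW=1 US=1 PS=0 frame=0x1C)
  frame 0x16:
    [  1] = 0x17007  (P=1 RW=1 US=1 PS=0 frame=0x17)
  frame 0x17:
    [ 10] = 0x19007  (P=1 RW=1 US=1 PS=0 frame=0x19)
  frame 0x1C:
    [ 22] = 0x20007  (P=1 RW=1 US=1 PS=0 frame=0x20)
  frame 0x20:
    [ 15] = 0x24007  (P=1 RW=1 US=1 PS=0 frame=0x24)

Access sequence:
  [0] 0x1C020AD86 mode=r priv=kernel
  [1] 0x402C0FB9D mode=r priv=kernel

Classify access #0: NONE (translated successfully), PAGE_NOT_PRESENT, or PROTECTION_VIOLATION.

Per-access translation:
#0 VA=0x1C020AD86 (r,kernel):
  L0: frame=0x15 idx=7 entry=0x16007 [P=1 RW=1 US=1 PS=0]
  L1: frame=0x16 idx=1 entry=0x17007 [P=1 RW=1 US=1 PS=0]
  L2: frame=0x17 idx=10 entry=0x19007 [P=1 RW=1 US=1 PS=0]
  → PA=0x19D86  (3 entries read)
#1 VA=0x402C0FB9D (r,kernel):
  L0: frame=0x15 idx=16 entry=0x1C007 [P=1 RW=1 US=1 PS=0]
  L1: frame=0x1C idx=22 entry=0x20007 [P=1 RW=1 US=1 PS=0]
  L2: frame=0x20 idx=15 entry=0x24007 [P=1 RW=1 US=1 PS=0]
  → PA=0x24B9D  (3 entries read)

Access #0 fault: NONE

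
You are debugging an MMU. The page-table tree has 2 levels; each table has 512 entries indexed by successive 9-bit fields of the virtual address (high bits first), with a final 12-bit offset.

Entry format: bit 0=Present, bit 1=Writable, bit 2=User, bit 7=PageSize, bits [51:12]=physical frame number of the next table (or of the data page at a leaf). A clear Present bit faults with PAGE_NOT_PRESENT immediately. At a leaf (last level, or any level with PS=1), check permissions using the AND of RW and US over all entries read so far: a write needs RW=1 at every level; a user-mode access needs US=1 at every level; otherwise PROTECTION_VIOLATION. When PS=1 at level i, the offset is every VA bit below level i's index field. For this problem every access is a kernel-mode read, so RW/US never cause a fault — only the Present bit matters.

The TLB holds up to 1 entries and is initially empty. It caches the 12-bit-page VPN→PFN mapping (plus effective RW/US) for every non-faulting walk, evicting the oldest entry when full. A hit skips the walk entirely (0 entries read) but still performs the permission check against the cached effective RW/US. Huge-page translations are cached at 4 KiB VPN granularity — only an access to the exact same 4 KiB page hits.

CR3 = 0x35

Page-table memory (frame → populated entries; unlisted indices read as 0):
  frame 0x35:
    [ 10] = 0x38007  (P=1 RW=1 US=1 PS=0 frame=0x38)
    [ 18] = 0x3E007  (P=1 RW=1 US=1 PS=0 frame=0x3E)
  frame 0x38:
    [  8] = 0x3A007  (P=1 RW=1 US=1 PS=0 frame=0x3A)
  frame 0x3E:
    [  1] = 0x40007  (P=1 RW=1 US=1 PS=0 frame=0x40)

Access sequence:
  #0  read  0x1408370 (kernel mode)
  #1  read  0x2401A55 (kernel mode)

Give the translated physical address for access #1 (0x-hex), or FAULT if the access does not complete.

Walk each access:
#0 VA=0x1408370 (r,kernel):
  L0: frame=0x35 idx=10 entry=0x38007 [P=1 RW=1 US=1 PS=0]
  L1: frame=0x38 idx=8 entry=0x3A007 [P=1 RW=1 US=1 PS=0]
  ✓ 0x3A370  — 2 lookups
#1 VA=0x2401A55 (r,kernel):
  L0: frame=0x35 idx=18 entry=0x3E007 [P=1 RW=1 US=1 PS=0]
  L1: frame=0x3E idx=1 entry=0x40007 [P=1 RW=1 US=1 PS=0]
  ✓ 0x40A55  — 2 lookups

Access #1 PA: 0x40A55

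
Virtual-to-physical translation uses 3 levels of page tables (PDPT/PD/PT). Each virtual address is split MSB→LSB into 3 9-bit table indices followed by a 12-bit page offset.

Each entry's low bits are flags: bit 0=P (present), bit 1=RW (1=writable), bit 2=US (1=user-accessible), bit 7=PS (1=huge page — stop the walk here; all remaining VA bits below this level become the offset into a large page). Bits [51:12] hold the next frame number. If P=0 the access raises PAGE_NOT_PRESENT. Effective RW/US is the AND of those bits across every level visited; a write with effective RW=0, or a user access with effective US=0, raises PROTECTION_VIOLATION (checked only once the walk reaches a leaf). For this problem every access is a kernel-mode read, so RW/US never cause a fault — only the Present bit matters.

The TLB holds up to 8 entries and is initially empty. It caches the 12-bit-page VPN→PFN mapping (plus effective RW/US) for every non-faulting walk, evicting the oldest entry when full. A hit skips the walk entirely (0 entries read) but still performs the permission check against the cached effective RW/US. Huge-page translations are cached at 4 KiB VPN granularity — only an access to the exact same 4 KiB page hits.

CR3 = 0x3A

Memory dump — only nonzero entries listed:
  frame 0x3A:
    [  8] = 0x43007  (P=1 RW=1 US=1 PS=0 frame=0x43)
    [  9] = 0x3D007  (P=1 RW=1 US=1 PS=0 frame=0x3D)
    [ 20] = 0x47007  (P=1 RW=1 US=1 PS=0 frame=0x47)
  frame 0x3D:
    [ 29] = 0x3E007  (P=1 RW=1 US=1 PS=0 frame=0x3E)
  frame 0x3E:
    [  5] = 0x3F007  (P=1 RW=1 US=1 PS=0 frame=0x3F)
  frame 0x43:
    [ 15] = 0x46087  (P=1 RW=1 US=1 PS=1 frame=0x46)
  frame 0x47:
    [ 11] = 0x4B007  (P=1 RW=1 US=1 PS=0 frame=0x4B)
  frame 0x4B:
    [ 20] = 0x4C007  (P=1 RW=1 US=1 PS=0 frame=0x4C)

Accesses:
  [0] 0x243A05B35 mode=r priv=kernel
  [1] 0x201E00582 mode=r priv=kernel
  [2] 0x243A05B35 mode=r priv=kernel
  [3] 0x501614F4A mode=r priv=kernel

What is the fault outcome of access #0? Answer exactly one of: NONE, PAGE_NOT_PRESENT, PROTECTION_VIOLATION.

Walk each access:
#0 VA=0x243A05B35 (r,kernel):
  L0 @0x3A[9] → 0x3D007  P=1,RW=1,US=1,PS=0
  L1 @0x3D[29] → 0x3E007  P=1,RW=1,US=1,PS=0
  L2 @0x3E[5] → 0x3F007  P=1,RW=1,US=1,PS=0
  ⇒ phys 0x3FB35  [3 reads]
#1 VA=0x201E00582 (r,kernel):
  L0 @0x3A[8] → 0x43007  P=1,RW=1,US=1,PS=0
  L1 @0x43[15] → 0x46087  P=1,RW=1,US=1,PS=1
  ⇒ phys 0x46582 (huge @L1)  [2 reads]
#2 VA=0x243A05B35 (r,kernel):
  TLB hit vpn=0x243A05 → PA=0x3FB35
#3 VA=0x501614F4A (r,kernel):
  L0 @0x3A[20] → 0x47007  P=1,RW=1,US=1,PS=0
  L1 @0x47[11] → 0x4B007  P=1,RW=1,US=1,PS=0
  L2 @0x4B[20] → 0x4C007  P=1,RW=1,US=1,PS=0
  ⇒ phys 0x4CF4A  [3 reads]

Access #0 fault: NONE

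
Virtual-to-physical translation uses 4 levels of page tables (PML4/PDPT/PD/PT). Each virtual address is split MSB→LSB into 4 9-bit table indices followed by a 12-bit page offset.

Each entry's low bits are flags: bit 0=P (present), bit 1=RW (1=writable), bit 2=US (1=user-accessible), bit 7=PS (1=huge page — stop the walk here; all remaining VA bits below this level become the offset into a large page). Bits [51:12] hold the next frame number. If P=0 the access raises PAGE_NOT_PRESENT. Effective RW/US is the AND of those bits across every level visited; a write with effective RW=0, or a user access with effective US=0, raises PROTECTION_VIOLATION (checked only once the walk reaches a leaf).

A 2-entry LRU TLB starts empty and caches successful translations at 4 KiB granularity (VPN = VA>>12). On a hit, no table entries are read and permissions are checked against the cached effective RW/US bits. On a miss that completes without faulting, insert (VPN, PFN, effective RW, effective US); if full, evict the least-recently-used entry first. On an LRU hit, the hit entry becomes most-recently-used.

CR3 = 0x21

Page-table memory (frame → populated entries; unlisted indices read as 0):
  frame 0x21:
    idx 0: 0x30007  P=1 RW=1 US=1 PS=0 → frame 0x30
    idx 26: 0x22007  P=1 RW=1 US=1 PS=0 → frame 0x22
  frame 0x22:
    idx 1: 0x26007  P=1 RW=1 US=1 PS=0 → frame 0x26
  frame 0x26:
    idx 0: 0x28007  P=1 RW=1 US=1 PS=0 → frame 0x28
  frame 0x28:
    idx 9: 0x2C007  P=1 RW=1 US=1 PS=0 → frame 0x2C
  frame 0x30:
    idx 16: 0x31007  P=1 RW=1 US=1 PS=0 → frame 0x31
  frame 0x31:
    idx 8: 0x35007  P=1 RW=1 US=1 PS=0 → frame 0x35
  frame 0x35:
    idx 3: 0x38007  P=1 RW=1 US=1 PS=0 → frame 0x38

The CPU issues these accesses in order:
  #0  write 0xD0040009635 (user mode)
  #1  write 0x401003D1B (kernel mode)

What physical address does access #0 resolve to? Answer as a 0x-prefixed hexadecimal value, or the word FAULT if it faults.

Trace:
#0 VA=0xD0040009635 (w,user):
  L0: frame=0x21 idx=26 entry=0x22007 [P=1 RW=1 US=1 PS=0]
  L1: frame=0x22 idx=1 entry=0x26007 [P=1 RW=1 US=1 PS=0]
  L2: frame=0x26 idx=0 entry=0x28007 [P=1 RW=1 US=1 PS=0]
  L3: frame=0x28 idx=9 entry=0x2C007 [P=1 RW=1 US=1 PS=0]
  → PA=0x2C635  (4 entries read)
#1 VA=0x401003D1B (w,kernel):
  L0: frame=0x21 idx=0 entry=0x30007 [P=1 RW=1 US=1 PS=0]
  L1: frame=0x30 idx=16 entry=0x31007 [P=1 RW=1 US=1 PS=0]
  L2: frame=0x31 idx=8 entry=0x35007 [P=1 RW=1 US=1 PS=0]
  L3: frame=0x35 idx=3 entry=0x38007 [P=1 RW=1 US=1 PS=0]
  → PA=0x38D1B  (4 entries read)

Access #0 PA: 0x2C635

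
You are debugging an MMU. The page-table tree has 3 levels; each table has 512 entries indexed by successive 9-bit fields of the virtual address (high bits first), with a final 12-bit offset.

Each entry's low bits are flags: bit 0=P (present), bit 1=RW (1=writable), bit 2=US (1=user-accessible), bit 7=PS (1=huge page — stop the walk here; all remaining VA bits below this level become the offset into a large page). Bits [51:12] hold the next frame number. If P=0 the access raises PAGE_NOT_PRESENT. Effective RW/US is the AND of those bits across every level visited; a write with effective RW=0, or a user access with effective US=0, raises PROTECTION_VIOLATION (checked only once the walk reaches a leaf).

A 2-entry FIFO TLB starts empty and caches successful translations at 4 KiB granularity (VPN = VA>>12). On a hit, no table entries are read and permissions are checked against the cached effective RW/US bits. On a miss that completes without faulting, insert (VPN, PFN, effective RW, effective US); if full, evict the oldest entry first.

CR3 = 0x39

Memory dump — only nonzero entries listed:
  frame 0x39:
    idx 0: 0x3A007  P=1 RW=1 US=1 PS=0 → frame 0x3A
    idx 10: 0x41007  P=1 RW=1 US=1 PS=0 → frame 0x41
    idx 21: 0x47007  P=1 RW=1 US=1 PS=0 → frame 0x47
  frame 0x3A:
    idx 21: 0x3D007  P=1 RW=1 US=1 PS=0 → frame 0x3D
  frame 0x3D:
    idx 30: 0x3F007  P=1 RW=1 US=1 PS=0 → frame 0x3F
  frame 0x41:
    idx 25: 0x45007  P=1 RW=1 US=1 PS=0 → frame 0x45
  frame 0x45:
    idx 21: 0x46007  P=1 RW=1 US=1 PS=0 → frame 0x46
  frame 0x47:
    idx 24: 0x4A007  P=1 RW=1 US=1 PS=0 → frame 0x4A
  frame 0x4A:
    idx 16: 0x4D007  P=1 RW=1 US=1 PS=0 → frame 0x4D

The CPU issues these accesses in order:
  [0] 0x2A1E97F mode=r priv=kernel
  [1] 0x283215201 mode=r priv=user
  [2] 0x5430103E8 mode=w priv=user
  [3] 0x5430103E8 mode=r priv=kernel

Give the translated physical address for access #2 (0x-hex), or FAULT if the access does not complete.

Per-access translation:
#0 VA=0x2A1E97F (r,kernel):
  lvl0: tbl 0x39, slot 0 ⇒ 0x3A007 (P1/RW1/US1/PS0)
  lvl1: tbl 0x3A, slot 21 ⇒ 0x3D007 (P1/RW1/US1/PS0)
  lvl2: tbl 0x3D, slot 30 ⇒ 0x3F007 (P1/RW1/US1/PS0)
  ⇒ phys 0x3F97F  [3 reads]
#1 VA=0x283215201 (r,user):
  lvl0: tbl 0x39, slot 10 ⇒ 0x41007 (P1/RW1/US1/PS0)
  lvl1: tbl 0x41, slot 25 ⇒ 0x45007 (P1/RW1/US1/PS0)
  lvl2: tbl 0x45, slot 21 ⇒ 0x46007 (P1/RW1/US1/PS0)
  ⇒ phys 0x46201  [3 reads]
#2 VA=0x5430103E8 (w,user):
  lvl0: tbl 0x39, slot 21 ⇒ 0x47007 (P1/RW1/US1/PS0)
  lvl1: tbl 0x47, slot 24 ⇒ 0x4A007 (P1/RW1/US1/PS0)
  lvl2: tbl 0x4A, slot 16 ⇒ 0x4D007 (P1/RW1/US1/PS0)
  ⇒ phys 0x4D3E8  [3 reads]
#3 VA=0x5430103E8 (r,kernel):
  TLB hit vpn=0x543010 → PA=0x4D3E8

Access #2 PA: 0x4D3E8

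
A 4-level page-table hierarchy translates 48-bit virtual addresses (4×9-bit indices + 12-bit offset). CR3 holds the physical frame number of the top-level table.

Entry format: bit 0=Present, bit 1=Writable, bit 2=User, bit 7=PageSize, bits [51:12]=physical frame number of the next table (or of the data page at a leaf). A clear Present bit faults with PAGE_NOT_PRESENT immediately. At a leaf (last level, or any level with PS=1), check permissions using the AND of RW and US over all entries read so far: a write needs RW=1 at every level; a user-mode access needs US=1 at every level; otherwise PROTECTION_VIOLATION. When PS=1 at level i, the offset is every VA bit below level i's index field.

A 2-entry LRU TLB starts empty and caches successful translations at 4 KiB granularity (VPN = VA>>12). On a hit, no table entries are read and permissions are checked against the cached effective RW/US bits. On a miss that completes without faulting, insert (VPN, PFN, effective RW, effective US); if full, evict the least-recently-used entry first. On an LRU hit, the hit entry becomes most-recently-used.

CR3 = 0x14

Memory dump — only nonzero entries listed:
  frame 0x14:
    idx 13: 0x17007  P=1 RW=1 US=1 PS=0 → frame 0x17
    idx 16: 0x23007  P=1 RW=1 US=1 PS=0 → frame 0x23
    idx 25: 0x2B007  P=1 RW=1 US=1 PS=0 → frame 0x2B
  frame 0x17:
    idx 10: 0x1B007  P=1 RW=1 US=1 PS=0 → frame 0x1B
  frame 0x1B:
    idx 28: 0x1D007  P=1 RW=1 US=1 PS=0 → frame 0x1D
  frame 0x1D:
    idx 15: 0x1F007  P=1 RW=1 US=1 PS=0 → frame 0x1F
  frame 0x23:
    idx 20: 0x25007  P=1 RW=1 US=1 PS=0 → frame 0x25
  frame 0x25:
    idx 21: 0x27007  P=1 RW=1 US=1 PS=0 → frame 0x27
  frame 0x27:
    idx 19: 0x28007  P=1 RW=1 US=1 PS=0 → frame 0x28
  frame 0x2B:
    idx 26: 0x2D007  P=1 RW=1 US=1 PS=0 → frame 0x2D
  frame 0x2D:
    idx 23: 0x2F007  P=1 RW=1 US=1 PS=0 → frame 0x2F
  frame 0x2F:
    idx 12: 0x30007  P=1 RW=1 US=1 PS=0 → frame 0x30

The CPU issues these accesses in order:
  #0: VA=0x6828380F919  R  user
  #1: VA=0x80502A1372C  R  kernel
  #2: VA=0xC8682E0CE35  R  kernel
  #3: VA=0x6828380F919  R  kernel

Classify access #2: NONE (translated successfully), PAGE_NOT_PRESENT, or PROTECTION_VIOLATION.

Trace:
#0 VA=0x6828380F919 (r,user):
  L0 @0x14[13] → 0x17007  P=1,RW=1,US=1,PS=0
  L1 @0x17[10] → 0x1B007  P=1,RW=1,US=1,PS=0
  L2 @0x1B[28] → 0x1D007  P=1,RW=1,US=1,PS=0
  L3 @0x1D[15] → 0x1F007  P=1,RW=1,US=1,PS=0
  ⇒ phys 0x1F919  [4 reads]
#1 VA=0x80502A1372C (r,kernel):
  L0 @0x14[16] → 0x23007  P=1,RW=1,US=1,PS=0
  L1 @0x23[20] → 0x25007  P=1,RW=1,US=1,PS=0
  L2 @0x25[21] → 0x27007  P=1,RW=1,US=1,PS=0
  L3 @0x27[19] → 0x28007  P=1,RW=1,US=1,PS=0
  ⇒ phys 0x2872C  [4 reads]
#2 VA=0xC8682E0CE35 (r,kernel):
  L0 @0x14[25] → 0x2B007  P=1,RW=1,US=1,PS=0
  L1 @0x2B[26] → 0x2D007  P=1,RW=1,US=1,PS=0
  L2 @0x2D[23] → 0x2F007  P=1,RW=1,US=1,PS=0
  L3 @0x2F[12] → 0x30007  P=1,RW=1,US=1,PS=0
  ⇒ phys 0x30E35  [4 reads]
#3 VA=0x6828380F919 (r,kernel):
  L0 @0x14[13] → 0x17007  P=1,RW=1,US=1,PS=0
  L1 @0x17[10] → 0x1B007  P=1,RW=1,US=1,PS=0
  L2 @0x1B[28] → 0x1D007  P=1,RW=1,US=1,PS=0
  L3 @0x1D[15] → 0x1F007  P=1,RW=1,US=1,PS=0
  ⇒ phys 0x1F919  [4 reads]

Access #2 fault: NONE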